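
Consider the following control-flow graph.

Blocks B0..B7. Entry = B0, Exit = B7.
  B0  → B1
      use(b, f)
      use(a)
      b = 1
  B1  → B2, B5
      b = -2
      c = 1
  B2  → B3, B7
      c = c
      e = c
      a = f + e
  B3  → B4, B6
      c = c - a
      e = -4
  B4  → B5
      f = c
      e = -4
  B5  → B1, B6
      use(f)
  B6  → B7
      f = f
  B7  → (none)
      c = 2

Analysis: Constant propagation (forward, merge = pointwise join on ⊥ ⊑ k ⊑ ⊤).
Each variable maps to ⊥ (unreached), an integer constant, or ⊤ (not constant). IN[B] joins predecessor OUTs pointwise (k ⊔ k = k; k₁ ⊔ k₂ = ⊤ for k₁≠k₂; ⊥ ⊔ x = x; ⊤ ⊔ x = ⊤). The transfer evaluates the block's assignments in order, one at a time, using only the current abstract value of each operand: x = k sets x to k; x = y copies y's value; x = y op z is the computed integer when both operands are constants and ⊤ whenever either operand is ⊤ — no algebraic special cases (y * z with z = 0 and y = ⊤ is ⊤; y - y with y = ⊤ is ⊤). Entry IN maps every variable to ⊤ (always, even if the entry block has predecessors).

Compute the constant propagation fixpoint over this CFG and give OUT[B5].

Answer: {a: ⊤, b: -2, c: ⊤, d: ⊤, e: ⊤, f: ⊤}

Trace:
Converged values:
  B0:  IN=(all ⊤)  OUT={b:1; rest ⊤}
  B1:  IN=(all ⊤)  OUT={b:-2, c:1; rest ⊤}
  B2:  IN={b:-2, c:1; rest ⊤}  OUT={b:-2, c:1, e:1; rest ⊤}
  B3:  IN={b:-2, c:1, e:1; rest ⊤}  OUT={b:-2, e:-4; rest ⊤}
  B4:  IN={b:-2, e:-4; rest ⊤}  OUT={b:-2, e:-4; rest ⊤}
  B5:  IN={b:-2; rest ⊤}  OUT={b:-2; rest ⊤}
  B6:  IN={b:-2; rest ⊤}  OUT={b:-2; rest ⊤}
  B7:  IN={b:-2; rest ⊤}  OUT={b:-2, c:2; rest ⊤}

Merge at B5: IN[B5] = OUT[B1] ⊔ OUT[B4] = {a: ⊤, b: -2, c: ⊤, d: ⊤, e: ⊤, f: ⊤}
Applying B5's transfer function to that IN value gives OUT[B5] (row B5 above).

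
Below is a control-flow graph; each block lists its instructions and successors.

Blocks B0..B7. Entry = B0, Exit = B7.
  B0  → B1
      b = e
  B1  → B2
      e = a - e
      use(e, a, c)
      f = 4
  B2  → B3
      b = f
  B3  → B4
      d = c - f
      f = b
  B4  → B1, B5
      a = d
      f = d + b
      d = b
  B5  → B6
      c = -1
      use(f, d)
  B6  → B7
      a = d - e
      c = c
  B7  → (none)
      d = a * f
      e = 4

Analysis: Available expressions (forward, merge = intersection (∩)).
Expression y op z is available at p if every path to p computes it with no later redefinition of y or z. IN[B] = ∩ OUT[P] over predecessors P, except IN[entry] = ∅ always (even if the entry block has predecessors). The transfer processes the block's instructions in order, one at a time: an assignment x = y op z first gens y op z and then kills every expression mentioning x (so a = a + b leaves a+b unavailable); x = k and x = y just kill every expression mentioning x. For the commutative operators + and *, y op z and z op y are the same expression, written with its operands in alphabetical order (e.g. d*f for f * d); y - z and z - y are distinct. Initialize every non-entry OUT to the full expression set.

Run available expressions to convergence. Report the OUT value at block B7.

Answer: {a*f}

Working:
Converged values:
  B0:   IN={}   OUT={}
  B1:   IN={}   OUT={}
  B2:   IN={}   OUT={}
  B3:   IN={}   OUT={}
  B4:   IN={}   OUT={}
  B5:   IN={}   OUT={}
  B6:   IN={}   OUT={d-e}
  B7:   IN={d-e}   OUT={a*f}

Merge at B7: IN[B7] = OUT[B6] = {d-e}
Applying B7's transfer function to that IN value gives OUT[B7] (row B7 above).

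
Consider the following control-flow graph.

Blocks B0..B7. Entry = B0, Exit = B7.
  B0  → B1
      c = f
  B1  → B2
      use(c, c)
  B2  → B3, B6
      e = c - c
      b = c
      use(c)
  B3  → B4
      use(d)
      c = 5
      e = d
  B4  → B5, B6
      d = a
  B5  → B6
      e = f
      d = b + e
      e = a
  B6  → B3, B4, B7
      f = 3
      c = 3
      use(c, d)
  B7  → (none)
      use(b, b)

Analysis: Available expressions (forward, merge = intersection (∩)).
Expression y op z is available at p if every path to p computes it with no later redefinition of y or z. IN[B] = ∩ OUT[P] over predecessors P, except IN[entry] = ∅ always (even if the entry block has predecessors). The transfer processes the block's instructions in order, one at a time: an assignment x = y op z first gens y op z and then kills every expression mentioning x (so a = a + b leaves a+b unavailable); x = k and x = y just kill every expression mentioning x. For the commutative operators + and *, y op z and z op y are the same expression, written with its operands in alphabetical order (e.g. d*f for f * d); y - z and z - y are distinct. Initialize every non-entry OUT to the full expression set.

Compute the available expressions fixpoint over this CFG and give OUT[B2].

Answer: {c-c}

Derivation:
Per-block solution:
  B0: | IN={} | OUT={}
  B1: | IN={} | OUT={}
  B2: | IN={} | OUT={c-c}
  B3: | IN={} | OUT={}
  B4: | IN={} | OUT={}
  B5: | IN={} | OUT={}
  B6: | IN={} | OUT={}
  B7: | IN={} | OUT={}

Merge at B2: IN[B2] = OUT[B1] = {}
Applying B2's transfer function to that IN value gives OUT[B2] (row B2 above).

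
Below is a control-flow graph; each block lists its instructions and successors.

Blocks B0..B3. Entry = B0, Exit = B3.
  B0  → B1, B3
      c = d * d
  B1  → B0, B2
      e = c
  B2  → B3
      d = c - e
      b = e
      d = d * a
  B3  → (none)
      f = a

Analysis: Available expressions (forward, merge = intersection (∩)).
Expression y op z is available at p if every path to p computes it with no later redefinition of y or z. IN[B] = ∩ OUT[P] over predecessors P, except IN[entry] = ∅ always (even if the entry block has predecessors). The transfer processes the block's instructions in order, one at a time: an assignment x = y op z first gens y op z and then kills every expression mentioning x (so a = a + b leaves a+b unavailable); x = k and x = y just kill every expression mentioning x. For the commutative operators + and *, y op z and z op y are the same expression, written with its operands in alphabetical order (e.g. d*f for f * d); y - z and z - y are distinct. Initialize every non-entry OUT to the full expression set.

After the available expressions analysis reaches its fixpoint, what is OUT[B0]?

Answer: {d*d}

Derivation:
Per-block solution:
  B0: | IN={} | OUT={d*d}
  B1: | IN={d*d} | OUT={d*d}
  B2: | IN={d*d} | OUT={c-e}
  B3: | IN={} | OUT={}

Merge at B0 (entry node, so the boundary value {} is joined with the incoming edge(s)): IN[B0] = {} ∩ OUT[B1] = {}
Applying B0's transfer function to that IN value gives OUT[B0] (row B0 above).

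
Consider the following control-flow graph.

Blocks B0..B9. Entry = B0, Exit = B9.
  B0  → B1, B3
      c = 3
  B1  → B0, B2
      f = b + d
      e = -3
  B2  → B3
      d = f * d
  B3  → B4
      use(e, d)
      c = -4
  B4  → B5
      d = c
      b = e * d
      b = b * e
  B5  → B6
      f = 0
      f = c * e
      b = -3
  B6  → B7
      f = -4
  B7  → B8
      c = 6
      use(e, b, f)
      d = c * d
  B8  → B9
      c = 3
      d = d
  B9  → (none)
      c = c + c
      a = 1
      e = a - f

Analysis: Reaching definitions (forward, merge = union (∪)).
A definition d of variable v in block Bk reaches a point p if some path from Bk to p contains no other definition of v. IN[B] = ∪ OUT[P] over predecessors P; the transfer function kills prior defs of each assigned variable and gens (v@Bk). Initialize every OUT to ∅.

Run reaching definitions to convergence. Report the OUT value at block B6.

Converged values:
  B0: | IN={c@B0, e@B1, f@B1} | OUT={c@B0, e@B1, f@B1}
  B1: | IN={c@B0, e@B1, f@B1} | OUT={c@B0, e@B1, f@B1}
  B2: | IN={c@B0, e@B1, f@B1} | OUT={c@B0, d@B2, e@B1, f@B1}
  B3: | IN={c@B0, d@B2, e@B1, f@B1} | OUT={c@B3, d@B2, e@B1, f@B1}
  B4: | IN={c@B3, d@B2, e@B1, f@B1} | OUT={b@B4, c@B3, d@B4, e@B1, f@B1}
  B5: | IN={b@B4, c@B3, d@B4, e@B1, f@B1} | OUT={b@B5, c@B3, d@B4, e@B1, f@B5}
  B6: | IN={b@B5, c@B3, d@B4, e@B1, f@B5} | OUT={b@B5, c@B3, d@B4, e@B1, f@B6}
  B7: | IN={b@B5, c@B3, d@B4, e@B1, f@B6} | OUT={b@B5, c@B7, d@B7, e@B1, f@B6}
  B8: | IN={b@B5, c@B7, d@B7, e@B1, f@B6} | OUT={b@B5, c@B8, d@B8, e@B1, f@B6}
  B9: | IN={b@B5, c@B8, d@B8, e@B1, f@B6} | OUT={a@B9, b@B5, c@B9, d@B8, e@B9, f@B6}

Merge at B6: IN[B6] = OUT[B5] = {b@B5, c@B3, d@B4, e@B1, f@B5}
Applying B6's transfer function to that IN value gives OUT[B6] (row B6 above).

Answer: {b@B5, c@B3, d@B4, e@B1, f@B6}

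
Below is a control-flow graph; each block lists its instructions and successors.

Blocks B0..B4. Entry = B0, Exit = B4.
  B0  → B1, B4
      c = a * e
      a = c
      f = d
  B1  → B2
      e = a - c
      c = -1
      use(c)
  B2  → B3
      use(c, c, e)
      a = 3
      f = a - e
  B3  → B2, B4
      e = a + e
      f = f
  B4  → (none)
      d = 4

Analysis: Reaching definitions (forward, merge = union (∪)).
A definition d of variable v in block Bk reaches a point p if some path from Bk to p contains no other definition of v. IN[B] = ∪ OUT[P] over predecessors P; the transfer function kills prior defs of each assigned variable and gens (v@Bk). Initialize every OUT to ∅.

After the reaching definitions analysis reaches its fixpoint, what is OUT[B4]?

Converged values:
  B0:   IN={}   OUT={a@B0, c@B0, f@B0}
  B1:   IN={a@B0, c@B0, f@B0}   OUT={a@B0, c@B1, e@B1, f@B0}
  B2:   IN={a@B0, a@B2, c@B1, e@B1, e@B3, f@B0, f@B3}   OUT={a@B2, c@B1, e@B1, e@B3, f@B2}
  B3:   IN={a@B2, c@B1, e@B1, e@B3, f@B2}   OUT={a@B2, c@B1, e@B3, f@B3}
  B4:   IN={a@B0, a@B2, c@B0, c@B1, e@B3, f@B0, f@B3}   OUT={a@B0, a@B2, c@B0, c@B1, d@B4, e@B3, f@B0, f@B3}

Merge at B4: IN[B4] = OUT[B0] ⊔ OUT[B3] = {a@B0, a@B2, c@B0, c@B1, e@B3, f@B0, f@B3}
Applying B4's transfer function to that IN value gives OUT[B4] (row B4 above).

Answer: {a@B0, a@B2, c@B0, c@B1, d@B4, e@B3, f@B0, f@B3}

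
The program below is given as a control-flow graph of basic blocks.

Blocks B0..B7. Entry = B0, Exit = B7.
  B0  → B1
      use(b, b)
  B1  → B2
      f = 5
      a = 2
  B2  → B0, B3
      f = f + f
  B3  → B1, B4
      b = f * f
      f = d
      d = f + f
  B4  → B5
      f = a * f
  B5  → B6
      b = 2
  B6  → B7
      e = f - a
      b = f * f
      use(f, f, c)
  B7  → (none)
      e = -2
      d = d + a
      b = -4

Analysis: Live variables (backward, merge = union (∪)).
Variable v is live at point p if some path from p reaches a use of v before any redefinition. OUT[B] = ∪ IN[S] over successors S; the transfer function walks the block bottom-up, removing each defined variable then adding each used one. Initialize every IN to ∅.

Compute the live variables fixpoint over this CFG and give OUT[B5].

Per-block solution:
  B0:  IN={b, c, d}  OUT={b, c, d}
  B1:  IN={b, c, d}  OUT={a, b, c, d, f}
  B2:  IN={a, b, c, d, f}  OUT={a, b, c, d, f}
  B3:  IN={a, c, d, f}  OUT={a, b, c, d, f}
  B4:  IN={a, c, d, f}  OUT={a, c, d, f}
  B5:  IN={a, c, d, f}  OUT={a, c, d, f}
  B6:  IN={a, c, d, f}  OUT={a, d}
  B7:  IN={a, d}  OUT={}

Merge at B5: OUT[B5] = IN[B6] = {a, c, d, f}

Answer: {a, c, d, f}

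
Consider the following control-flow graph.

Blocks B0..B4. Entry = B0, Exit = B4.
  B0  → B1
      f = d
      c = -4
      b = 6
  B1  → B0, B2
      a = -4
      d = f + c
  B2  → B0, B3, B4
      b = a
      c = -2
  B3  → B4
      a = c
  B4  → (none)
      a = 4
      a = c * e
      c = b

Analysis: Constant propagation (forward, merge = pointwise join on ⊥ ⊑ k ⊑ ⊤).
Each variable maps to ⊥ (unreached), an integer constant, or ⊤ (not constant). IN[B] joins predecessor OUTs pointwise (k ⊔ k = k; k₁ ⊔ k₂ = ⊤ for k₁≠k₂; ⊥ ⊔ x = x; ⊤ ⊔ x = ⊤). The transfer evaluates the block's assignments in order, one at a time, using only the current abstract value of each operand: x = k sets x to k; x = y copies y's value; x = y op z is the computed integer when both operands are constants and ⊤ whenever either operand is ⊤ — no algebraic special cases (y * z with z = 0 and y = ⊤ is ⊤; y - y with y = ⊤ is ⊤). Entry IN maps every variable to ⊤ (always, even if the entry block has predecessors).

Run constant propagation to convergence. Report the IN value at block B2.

Converged values:
  B0: | IN=(all ⊤) | OUT={b:6, c:-4; rest ⊤}
  B1: | IN={b:6, c:-4; rest ⊤} | OUT={a:-4, b:6, c:-4; rest ⊤}
  B2: | IN={a:-4, b:6, c:-4; rest ⊤} | OUT={a:-4, b:-4, c:-2; rest ⊤}
  B3: | IN={a:-4, b:-4, c:-2; rest ⊤} | OUT={a:-2, b:-4, c:-2; rest ⊤}
  B4: | IN={b:-4, c:-2; rest ⊤} | OUT={b:-4, c:-4; rest ⊤}

Merge at B2: IN[B2] = OUT[B1] = {a: -4, b: 6, c: -4, d: ⊤, e: ⊤, f: ⊤}

Answer: {a: -4, b: 6, c: -4, d: ⊤, e: ⊤, f: ⊤}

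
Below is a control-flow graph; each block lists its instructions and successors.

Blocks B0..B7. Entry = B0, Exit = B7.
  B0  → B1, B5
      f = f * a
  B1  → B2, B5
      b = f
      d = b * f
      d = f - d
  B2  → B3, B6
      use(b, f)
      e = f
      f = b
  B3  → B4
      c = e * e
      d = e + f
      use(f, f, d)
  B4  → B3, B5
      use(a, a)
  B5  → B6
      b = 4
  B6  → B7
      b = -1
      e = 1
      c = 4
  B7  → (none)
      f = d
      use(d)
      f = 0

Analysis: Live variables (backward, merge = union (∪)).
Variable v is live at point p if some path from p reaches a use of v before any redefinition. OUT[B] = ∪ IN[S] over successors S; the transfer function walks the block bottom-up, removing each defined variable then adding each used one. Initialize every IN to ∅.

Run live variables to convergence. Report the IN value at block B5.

Per-block solution:
  B0:  IN={a, d, f}  OUT={a, d, f}
  B1:  IN={a, f}  OUT={a, b, d, f}
  B2:  IN={a, b, d, f}  OUT={a, d, e, f}
  B3:  IN={a, e, f}  OUT={a, d, e, f}
  B4:  IN={a, d, e, f}  OUT={a, d, e, f}
  B5:  IN={d}  OUT={d}
  B6:  IN={d}  OUT={d}
  B7:  IN={d}  OUT={}

Merge at B5: OUT[B5] = IN[B6] = {d}
Applying B5's transfer function to that OUT value gives IN[B5] (row B5 above).

Answer: {d}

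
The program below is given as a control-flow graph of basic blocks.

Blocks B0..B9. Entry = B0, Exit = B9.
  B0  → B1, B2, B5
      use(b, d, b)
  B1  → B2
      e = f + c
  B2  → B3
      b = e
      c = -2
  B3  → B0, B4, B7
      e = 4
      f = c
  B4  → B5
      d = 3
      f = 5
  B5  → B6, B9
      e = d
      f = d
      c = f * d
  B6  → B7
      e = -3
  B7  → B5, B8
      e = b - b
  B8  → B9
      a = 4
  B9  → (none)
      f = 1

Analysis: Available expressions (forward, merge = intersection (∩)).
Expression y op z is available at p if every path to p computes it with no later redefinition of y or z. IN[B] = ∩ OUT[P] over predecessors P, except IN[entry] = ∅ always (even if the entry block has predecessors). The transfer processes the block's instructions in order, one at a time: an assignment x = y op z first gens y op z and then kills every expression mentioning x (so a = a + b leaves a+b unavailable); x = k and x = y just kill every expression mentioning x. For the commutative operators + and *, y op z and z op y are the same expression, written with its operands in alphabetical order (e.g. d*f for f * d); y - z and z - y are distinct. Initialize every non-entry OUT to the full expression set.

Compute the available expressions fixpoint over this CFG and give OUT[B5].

Answer: {d*f}

Derivation:
Per-block solution:
  B0:   IN={}   OUT={}
  B1:   IN={}   OUT={c+f}
  B2:   IN={}   OUT={}
  B3:   IN={}   OUT={}
  B4:   IN={}   OUT={}
  B5:   IN={}   OUT={d*f}
  B6:   IN={d*f}   OUT={d*f}
  B7:   IN={}   OUT={b-b}
  B8:   IN={b-b}   OUT={b-b}
  B9:   IN={}   OUT={}

Merge at B5: IN[B5] = OUT[B0] ∩ OUT[B4] ∩ OUT[B7] = {}
Applying B5's transfer function to that IN value gives OUT[B5] (row B5 above).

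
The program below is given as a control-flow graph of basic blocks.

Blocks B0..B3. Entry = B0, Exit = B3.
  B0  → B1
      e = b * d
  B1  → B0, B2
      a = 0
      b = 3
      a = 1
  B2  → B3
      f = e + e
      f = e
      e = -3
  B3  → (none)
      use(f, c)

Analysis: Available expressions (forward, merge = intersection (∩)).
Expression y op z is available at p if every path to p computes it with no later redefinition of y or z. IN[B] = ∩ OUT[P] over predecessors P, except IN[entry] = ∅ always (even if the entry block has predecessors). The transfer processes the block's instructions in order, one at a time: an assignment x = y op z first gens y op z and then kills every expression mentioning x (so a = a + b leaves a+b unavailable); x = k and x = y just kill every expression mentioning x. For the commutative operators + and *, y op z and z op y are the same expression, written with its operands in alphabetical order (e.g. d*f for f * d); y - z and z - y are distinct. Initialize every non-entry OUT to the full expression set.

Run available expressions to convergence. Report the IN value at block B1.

Per-block solution:
  B0: | IN={} | OUT={b*d}
  B1: | IN={b*d} | OUT={}
  B2: | IN={} | OUT={}
  B3: | IN={} | OUT={}

Merge at B1: IN[B1] = OUT[B0] = {b*d}

Answer: {b*d}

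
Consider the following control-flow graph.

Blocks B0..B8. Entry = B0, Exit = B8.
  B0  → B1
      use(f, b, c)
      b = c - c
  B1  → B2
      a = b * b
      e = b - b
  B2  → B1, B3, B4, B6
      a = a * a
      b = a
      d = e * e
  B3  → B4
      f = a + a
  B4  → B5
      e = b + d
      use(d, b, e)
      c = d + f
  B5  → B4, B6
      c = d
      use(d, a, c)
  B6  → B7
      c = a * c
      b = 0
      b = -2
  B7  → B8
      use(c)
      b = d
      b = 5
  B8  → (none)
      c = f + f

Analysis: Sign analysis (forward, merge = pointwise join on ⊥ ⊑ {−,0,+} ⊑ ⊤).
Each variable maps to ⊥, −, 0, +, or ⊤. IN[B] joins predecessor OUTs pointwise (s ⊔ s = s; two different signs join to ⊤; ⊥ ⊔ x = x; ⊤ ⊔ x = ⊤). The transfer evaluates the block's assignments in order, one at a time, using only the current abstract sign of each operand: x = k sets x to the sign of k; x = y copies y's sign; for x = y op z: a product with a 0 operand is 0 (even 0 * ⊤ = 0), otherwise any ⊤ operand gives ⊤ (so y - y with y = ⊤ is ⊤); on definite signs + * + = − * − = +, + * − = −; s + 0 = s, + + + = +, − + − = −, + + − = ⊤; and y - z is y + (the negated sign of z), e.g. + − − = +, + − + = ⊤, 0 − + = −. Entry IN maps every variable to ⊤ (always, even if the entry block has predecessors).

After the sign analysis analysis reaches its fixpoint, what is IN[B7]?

Fixpoint table:
  B0:  IN=(all ⊤)  OUT=(all ⊤)
  B1:  IN=(all ⊤)  OUT=(all ⊤)
  B2:  IN=(all ⊤)  OUT=(all ⊤)
  B3:  IN=(all ⊤)  OUT=(all ⊤)
  B4:  IN=(all ⊤)  OUT=(all ⊤)
  B5:  IN=(all ⊤)  OUT=(all ⊤)
  B6:  IN=(all ⊤)  OUT={b:-; rest ⊤}
  B7:  IN={b:-; rest ⊤}  OUT={b:+; rest ⊤}
  B8:  IN={b:+; rest ⊤}  OUT={b:+; rest ⊤}

Merge at B7: IN[B7] = OUT[B6] = {a: ⊤, b: -, c: ⊤, d: ⊤, e: ⊤, f: ⊤}

Answer: {a: ⊤, b: -, c: ⊤, d: ⊤, e: ⊤, f: ⊤}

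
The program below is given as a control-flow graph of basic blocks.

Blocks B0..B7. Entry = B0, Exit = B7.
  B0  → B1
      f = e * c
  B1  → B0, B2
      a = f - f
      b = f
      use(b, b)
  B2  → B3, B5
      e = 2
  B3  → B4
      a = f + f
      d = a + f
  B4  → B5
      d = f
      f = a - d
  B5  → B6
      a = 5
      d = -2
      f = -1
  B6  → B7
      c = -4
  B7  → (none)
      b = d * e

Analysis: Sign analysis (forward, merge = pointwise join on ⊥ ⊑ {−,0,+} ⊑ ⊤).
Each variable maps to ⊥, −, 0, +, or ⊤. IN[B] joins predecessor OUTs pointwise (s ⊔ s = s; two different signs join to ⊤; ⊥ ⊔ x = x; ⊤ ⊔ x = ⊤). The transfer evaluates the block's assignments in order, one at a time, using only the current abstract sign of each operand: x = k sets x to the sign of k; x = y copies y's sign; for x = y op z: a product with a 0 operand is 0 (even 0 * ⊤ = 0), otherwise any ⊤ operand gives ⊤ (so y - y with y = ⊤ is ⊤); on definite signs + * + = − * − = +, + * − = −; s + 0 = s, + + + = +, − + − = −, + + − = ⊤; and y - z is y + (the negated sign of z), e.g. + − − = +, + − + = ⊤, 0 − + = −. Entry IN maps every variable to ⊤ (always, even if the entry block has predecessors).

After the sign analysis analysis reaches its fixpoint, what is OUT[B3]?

Converged values:
  B0:   IN=(all ⊤)   OUT=(all ⊤)
  B1:   IN=(all ⊤)   OUT=(all ⊤)
  B2:   IN=(all ⊤)   OUT={e:+; rest ⊤}
  B3:   IN={e:+; rest ⊤}   OUT={e:+; rest ⊤}
  B4:   IN={e:+; rest ⊤}   OUT={e:+; rest ⊤}
  B5:   IN={e:+; rest ⊤}   OUT={a:+, d:-, e:+, f:-; rest ⊤}
  B6:   IN={a:+, d:-, e:+, f:-; rest ⊤}   OUT={a:+, c:-, d:-, e:+, f:-; rest ⊤}
  B7:   IN={a:+, c:-, d:-, e:+, f:-; rest ⊤}   OUT={a:+, b:-, c:-, d:-, e:+, f:-; rest ⊤}

Merge at B3: IN[B3] = OUT[B2] = {a: ⊤, b: ⊤, c: ⊤, d: ⊤, e: +, f: ⊤}
Applying B3's transfer function to that IN value gives OUT[B3] (row B3 above).

Answer: {a: ⊤, b: ⊤, c: ⊤, d: ⊤, e: +, f: ⊤}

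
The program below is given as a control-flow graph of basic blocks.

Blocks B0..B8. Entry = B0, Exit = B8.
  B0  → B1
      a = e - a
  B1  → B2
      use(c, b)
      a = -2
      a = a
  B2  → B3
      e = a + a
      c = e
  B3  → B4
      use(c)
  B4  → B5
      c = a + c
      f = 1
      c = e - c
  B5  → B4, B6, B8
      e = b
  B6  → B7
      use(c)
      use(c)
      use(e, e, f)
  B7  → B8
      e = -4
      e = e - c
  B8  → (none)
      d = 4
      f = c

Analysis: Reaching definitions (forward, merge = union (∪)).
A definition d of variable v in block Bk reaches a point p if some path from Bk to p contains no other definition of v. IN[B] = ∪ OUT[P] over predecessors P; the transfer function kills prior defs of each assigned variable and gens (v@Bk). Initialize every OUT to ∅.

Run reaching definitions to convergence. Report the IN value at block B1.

Fixpoint table:
  B0:  IN={}  OUT={a@B0}
  B1:  IN={a@B0}  OUT={a@B1}
  B2:  IN={a@B1}  OUT={a@B1, c@B2, e@B2}
  B3:  IN={a@B1, c@B2, e@B2}  OUT={a@B1, c@B2, e@B2}
  B4:  IN={a@B1, c@B2, c@B4, e@B2, e@B5, f@B4}  OUT={a@B1, c@B4, e@B2, e@B5, f@B4}
  B5:  IN={a@B1, c@B4, e@B2, e@B5, f@B4}  OUT={a@B1, c@B4, e@B5, f@B4}
  B6:  IN={a@B1, c@B4, e@B5, f@B4}  OUT={a@B1, c@B4, e@B5, f@B4}
  B7:  IN={a@B1, c@B4, e@B5, f@B4}  OUT={a@B1, c@B4, e@B7, f@B4}
  B8:  IN={a@B1, c@B4, e@B5, e@B7, f@B4}  OUT={a@B1, c@B4, d@B8, e@B5, e@B7, f@B8}

Merge at B1: IN[B1] = OUT[B0] = {a@B0}

Answer: {a@B0}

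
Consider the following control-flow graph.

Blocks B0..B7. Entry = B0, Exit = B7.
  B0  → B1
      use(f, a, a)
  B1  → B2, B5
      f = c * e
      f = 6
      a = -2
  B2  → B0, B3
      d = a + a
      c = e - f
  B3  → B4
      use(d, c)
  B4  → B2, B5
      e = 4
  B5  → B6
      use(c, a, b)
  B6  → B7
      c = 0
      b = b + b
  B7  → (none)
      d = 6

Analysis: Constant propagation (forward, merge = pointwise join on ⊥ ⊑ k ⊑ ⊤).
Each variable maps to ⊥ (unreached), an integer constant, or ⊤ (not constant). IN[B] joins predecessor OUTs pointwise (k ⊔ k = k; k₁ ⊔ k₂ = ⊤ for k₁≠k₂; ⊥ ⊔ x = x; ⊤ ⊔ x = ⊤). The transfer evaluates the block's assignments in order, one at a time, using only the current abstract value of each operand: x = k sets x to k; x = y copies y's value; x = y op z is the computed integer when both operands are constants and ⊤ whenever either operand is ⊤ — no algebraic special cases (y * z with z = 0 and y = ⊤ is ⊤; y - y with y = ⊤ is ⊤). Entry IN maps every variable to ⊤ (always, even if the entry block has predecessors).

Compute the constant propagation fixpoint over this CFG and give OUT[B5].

Answer: {a: -2, b: ⊤, c: ⊤, d: ⊤, e: ⊤, f: 6}

Working:
Per-block solution:
  B0:  IN=(all ⊤)  OUT=(all ⊤)
  B1:  IN=(all ⊤)  OUT={a:-2, f:6; rest ⊤}
  B2:  IN={a:-2, f:6; rest ⊤}  OUT={a:-2, d:-4, f:6; rest ⊤}
  B3:  IN={a:-2, d:-4, f:6; rest ⊤}  OUT={a:-2, d:-4, f:6; rest ⊤}
  B4:  IN={a:-2, d:-4, f:6; rest ⊤}  OUT={a:-2, d:-4, e:4, f:6; rest ⊤}
  B5:  IN={a:-2, f:6; rest ⊤}  OUT={a:-2, f:6; rest ⊤}
  B6:  IN={a:-2, f:6; rest ⊤}  OUT={a:-2, c:0, f:6; rest ⊤}
  B7:  IN={a:-2, c:0, f:6; rest ⊤}  OUT={a:-2, c:0, d:6, f:6; rest ⊤}

Merge at B5: IN[B5] = OUT[B1] ⊔ OUT[B4] = {a: -2, b: ⊤, c: ⊤, d: ⊤, e: ⊤, f: 6}
Applying B5's transfer function to that IN value gives OUT[B5] (row B5 above).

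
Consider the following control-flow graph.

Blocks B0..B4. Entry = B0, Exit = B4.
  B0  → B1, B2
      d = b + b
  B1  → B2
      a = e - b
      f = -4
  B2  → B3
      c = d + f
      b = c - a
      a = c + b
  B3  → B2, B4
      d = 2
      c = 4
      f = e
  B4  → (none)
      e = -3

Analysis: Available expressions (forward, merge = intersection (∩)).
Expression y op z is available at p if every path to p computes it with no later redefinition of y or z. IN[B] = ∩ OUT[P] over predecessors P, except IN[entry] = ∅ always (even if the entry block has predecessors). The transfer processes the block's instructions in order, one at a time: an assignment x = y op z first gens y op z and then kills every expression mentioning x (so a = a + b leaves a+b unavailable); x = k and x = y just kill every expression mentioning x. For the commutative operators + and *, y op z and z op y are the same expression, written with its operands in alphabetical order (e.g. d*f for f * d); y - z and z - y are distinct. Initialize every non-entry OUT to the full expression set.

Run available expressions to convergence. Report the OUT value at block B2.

Per-block solution:
  B0:  IN={}  OUT={b+b}
  B1:  IN={b+b}  OUT={b+b, e-b}
  B2:  IN={}  OUT={b+c, d+f}
  B3:  IN={b+c, d+f}  OUT={}
  B4:  IN={}  OUT={}

Merge at B2: IN[B2] = OUT[B0] ∩ OUT[B1] ∩ OUT[B3] = {}
Applying B2's transfer function to that IN value gives OUT[B2] (row B2 above).

Answer: {b+c, d+f}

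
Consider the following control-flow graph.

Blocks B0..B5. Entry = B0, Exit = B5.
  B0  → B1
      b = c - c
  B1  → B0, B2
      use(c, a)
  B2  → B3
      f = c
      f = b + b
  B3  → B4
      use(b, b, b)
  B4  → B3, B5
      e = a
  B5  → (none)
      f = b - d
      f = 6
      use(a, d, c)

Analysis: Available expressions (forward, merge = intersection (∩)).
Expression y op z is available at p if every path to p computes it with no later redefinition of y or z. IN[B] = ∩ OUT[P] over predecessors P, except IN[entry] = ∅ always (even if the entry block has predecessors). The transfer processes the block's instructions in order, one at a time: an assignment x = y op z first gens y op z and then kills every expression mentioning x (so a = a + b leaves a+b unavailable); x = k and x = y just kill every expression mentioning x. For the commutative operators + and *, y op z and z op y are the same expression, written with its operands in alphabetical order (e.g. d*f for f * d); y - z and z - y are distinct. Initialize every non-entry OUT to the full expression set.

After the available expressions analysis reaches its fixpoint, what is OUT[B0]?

Fixpoint table:
  B0:  IN={}  OUT={c-c}
  B1:  IN={c-c}  OUT={c-c}
  B2:  IN={c-c}  OUT={b+b, c-c}
  B3:  IN={b+b, c-c}  OUT={b+b, c-c}
  B4:  IN={b+b, c-c}  OUT={b+b, c-c}
  B5:  IN={b+b, c-c}  OUT={b+b, b-d, c-c}

Merge at B0 (entry node, so the boundary value {} is joined with the incoming edge(s)): IN[B0] = {} ∩ OUT[B1] = {}
Applying B0's transfer function to that IN value gives OUT[B0] (row B0 above).

Answer: {c-c}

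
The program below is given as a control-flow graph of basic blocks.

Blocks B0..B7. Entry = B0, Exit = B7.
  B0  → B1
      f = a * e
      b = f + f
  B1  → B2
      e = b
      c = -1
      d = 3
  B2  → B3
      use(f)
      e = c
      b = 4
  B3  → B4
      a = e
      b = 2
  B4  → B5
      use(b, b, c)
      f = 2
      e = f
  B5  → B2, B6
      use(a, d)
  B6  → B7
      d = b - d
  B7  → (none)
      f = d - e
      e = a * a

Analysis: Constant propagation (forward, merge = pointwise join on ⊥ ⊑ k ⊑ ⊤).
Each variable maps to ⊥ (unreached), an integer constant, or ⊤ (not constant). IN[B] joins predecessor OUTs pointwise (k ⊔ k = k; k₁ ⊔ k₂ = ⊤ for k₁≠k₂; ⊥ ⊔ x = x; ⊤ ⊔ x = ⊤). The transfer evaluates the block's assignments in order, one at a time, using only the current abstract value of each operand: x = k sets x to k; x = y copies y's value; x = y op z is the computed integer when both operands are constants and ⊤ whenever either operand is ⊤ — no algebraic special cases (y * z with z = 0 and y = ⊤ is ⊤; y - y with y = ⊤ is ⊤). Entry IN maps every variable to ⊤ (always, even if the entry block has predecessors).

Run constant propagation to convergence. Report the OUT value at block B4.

Converged values:
  B0:  IN=(all ⊤)  OUT=(all ⊤)
  B1:  IN=(all ⊤)  OUT={c:-1, d:3; rest ⊤}
  B2:  IN={c:-1, d:3; rest ⊤}  OUT={b:4, c:-1, d:3, e:-1; rest ⊤}
  B3:  IN={b:4, c:-1, d:3, e:-1; rest ⊤}  OUT={a:-1, b:2, c:-1, d:3, e:-1; rest ⊤}
  B4:  IN={a:-1, b:2, c:-1, d:3, e:-1; rest ⊤}  OUT={a:-1, b:2, c:-1, d:3, e:2, f:2; rest ⊤}
  B5:  IN={a:-1, b:2, c:-1, d:3, e:2, f:2; rest ⊤}  OUT={a:-1, b:2, c:-1, d:3, e:2, f:2; rest ⊤}
  B6:  IN={a:-1, b:2, c:-1, d:3, e:2, f:2; rest ⊤}  OUT={a:-1, b:2, c:-1, d:-1, e:2, f:2; rest ⊤}
  B7:  IN={a:-1, b:2, c:-1, d:-1, e:2, f:2; rest ⊤}  OUT={a:-1, b:2, c:-1, d:-1, e:1, f:-3; rest ⊤}

Merge at B4: IN[B4] = OUT[B3] = {a: -1, b: 2, c: -1, d: 3, e: -1, f: ⊤}
Applying B4's transfer function to that IN value gives OUT[B4] (row B4 above).

Answer: {a: -1, b: 2, c: -1, d: 3, e: 2, f: 2}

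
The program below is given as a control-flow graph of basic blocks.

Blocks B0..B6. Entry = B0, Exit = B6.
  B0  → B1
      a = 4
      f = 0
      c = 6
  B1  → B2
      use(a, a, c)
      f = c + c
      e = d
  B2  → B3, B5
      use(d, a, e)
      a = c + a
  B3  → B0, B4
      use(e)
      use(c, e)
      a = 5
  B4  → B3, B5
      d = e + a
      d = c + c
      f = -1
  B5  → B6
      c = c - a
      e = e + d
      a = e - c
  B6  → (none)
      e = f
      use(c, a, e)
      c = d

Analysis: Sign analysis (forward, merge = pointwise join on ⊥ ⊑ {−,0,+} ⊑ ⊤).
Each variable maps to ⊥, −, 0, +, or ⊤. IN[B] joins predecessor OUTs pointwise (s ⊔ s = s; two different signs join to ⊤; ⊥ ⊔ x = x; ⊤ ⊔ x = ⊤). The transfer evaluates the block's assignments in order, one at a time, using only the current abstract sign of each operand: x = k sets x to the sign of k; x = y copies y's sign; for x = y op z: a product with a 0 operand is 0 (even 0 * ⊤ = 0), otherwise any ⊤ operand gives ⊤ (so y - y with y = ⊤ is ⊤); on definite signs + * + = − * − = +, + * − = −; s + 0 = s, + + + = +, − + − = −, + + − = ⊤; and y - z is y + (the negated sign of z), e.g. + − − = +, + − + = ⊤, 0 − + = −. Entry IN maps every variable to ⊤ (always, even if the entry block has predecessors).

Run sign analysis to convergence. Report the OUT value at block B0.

Converged values:
  B0:   IN=(all ⊤)   OUT={a:+, c:+, f:0; rest ⊤}
  B1:   IN={a:+, c:+, f:0; rest ⊤}   OUT={a:+, c:+, f:+; rest ⊤}
  B2:   IN={a:+, c:+, f:+; rest ⊤}   OUT={a:+, c:+, f:+; rest ⊤}
  B3:   IN={a:+, c:+; rest ⊤}   OUT={a:+, c:+; rest ⊤}
  B4:   IN={a:+, c:+; rest ⊤}   OUT={a:+, c:+, d:+, f:-; rest ⊤}
  B5:   IN={a:+, c:+; rest ⊤}   OUT=(all ⊤)
  B6:   IN=(all ⊤)   OUT=(all ⊤)

Merge at B0 (entry node, so the boundary value (all ⊤) is joined with the incoming edge(s)): IN[B0] = (all ⊤) ⊔ OUT[B3] = {a: ⊤, b: ⊤, c: ⊤, d: ⊤, e: ⊤, f: ⊤}
Applying B0's transfer function to that IN value gives OUT[B0] (row B0 above).

Answer: {a: +, b: ⊤, c: +, d: ⊤, e: ⊤, f: 0}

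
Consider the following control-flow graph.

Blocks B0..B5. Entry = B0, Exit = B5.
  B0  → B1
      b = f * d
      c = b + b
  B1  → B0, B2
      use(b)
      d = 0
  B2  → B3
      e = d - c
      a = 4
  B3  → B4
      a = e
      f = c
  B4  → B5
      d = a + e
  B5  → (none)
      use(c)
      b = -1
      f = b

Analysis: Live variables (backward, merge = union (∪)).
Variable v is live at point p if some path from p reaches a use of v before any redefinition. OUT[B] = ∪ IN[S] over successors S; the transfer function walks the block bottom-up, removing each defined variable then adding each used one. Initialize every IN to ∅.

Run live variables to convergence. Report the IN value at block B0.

Converged values:
  B0:   IN={d, f}   OUT={b, c, f}
  B1:   IN={b, c, f}   OUT={c, d, f}
  B2:   IN={c, d}   OUT={c, e}
  B3:   IN={c, e}   OUT={a, c, e}
  B4:   IN={a, c, e}   OUT={c}
  B5:   IN={c}   OUT={}

Merge at B0: OUT[B0] = IN[B1] = {b, c, f}
Applying B0's transfer function to that OUT value gives IN[B0] (row B0 above).

Answer: {d, f}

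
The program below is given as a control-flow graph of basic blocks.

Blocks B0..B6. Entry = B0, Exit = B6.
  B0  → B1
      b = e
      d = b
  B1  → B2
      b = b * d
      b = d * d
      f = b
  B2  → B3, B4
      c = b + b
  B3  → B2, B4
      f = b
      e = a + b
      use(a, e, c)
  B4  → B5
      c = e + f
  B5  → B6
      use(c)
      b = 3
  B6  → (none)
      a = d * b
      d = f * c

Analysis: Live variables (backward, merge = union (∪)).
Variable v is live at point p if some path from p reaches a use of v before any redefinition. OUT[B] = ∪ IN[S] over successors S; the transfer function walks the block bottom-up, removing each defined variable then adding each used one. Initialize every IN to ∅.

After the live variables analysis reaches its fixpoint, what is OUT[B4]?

Answer: {c, d, f}

Trace:
Converged values:
  B0:   IN={a, e}   OUT={a, b, d, e}
  B1:   IN={a, b, d, e}   OUT={a, b, d, e, f}
  B2:   IN={a, b, d, e, f}   OUT={a, b, c, d, e, f}
  B3:   IN={a, b, c, d}   OUT={a, b, d, e, f}
  B4:   IN={d, e, f}   OUT={c, d, f}
  B5:   IN={c, d, f}   OUT={b, c, d, f}
  B6:   IN={b, c, d, f}   OUT={}

Merge at B4: OUT[B4] = IN[B5] = {c, d, f}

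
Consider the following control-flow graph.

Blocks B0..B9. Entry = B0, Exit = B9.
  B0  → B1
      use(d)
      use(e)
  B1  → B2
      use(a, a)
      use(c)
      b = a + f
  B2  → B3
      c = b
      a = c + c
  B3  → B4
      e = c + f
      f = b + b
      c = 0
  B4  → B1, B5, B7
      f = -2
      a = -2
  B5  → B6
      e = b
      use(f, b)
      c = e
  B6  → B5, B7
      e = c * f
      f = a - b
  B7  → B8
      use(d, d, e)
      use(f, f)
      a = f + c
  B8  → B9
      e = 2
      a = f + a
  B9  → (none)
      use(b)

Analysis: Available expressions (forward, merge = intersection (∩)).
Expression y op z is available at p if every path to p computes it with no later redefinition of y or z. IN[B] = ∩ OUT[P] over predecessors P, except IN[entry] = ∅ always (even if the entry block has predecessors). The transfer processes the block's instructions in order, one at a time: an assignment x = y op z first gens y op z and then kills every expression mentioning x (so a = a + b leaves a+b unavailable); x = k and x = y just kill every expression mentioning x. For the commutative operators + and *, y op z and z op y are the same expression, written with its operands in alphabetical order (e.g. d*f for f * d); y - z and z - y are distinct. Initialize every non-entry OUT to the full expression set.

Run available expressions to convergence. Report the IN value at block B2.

Answer: {a+f}

Derivation:
Per-block solution:
  B0: | IN={} | OUT={}
  B1: | IN={} | OUT={a+f}
  B2: | IN={a+f} | OUT={c+c}
  B3: | IN={c+c} | OUT={b+b}
  B4: | IN={b+b} | OUT={b+b}
  B5: | IN={b+b} | OUT={b+b}
  B6: | IN={b+b} | OUT={a-b, b+b}
  B7: | IN={b+b} | OUT={b+b, c+f}
  B8: | IN={b+b, c+f} | OUT={b+b, c+f}
  B9: | IN={b+b, c+f} | OUT={b+b, c+f}

Merge at B2: IN[B2] = OUT[B1] = {a+f}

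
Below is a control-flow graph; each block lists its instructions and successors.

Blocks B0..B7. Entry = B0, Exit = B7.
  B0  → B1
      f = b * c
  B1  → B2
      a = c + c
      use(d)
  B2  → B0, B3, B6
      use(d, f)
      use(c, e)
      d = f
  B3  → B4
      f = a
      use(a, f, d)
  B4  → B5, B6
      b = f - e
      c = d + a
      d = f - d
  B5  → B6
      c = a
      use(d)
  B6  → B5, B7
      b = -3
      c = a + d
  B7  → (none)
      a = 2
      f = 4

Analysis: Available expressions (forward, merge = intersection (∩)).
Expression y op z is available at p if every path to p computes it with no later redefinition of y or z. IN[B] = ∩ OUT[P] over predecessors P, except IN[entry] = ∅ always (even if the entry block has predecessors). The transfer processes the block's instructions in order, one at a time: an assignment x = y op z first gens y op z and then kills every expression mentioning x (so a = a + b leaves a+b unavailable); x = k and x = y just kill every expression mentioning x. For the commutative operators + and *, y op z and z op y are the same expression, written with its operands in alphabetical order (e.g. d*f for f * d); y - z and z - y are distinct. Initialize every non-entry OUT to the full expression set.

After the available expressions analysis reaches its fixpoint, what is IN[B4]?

Answer: {b*c, c+c}

Working:
Converged values:
  B0:  IN={}  OUT={b*c}
  B1:  IN={b*c}  OUT={b*c, c+c}
  B2:  IN={b*c, c+c}  OUT={b*c, c+c}
  B3:  IN={b*c, c+c}  OUT={b*c, c+c}
  B4:  IN={b*c, c+c}  OUT={f-e}
  B5:  IN={}  OUT={}
  B6:  IN={}  OUT={a+d}
  B7:  IN={a+d}  OUT={}

Merge at B4: IN[B4] = OUT[B3] = {b*c, c+c}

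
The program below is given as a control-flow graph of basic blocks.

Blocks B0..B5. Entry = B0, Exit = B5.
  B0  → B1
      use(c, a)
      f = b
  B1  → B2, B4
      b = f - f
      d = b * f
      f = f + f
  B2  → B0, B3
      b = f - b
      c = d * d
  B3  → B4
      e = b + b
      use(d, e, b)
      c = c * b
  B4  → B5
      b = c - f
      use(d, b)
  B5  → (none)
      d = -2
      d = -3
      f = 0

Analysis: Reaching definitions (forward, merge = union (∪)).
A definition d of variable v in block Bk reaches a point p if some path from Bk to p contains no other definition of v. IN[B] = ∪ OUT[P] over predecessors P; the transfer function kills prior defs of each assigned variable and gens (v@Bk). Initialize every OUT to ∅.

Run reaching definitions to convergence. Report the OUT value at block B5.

Answer: {b@B4, c@B2, c@B3, d@B5, e@B3, f@B5}

Working:
Fixpoint table:
  B0:   IN={b@B2, c@B2, d@B1, f@B1}   OUT={b@B2, c@B2, d@B1, f@B0}
  B1:   IN={b@B2, c@B2, d@B1, f@B0}   OUT={b@B1, c@B2, d@B1, f@B1}
  B2:   IN={b@B1, c@B2, d@B1, f@B1}   OUT={b@B2, c@B2, d@B1, f@B1}
  B3:   IN={b@B2, c@B2, d@B1, f@B1}   OUT={b@B2, c@B3, d@B1, e@B3, f@B1}
  B4:   IN={b@B1, b@B2, c@B2, c@B3, d@B1, e@B3, f@B1}   OUT={b@B4, c@B2, c@B3, d@B1, e@B3, f@B1}
  B5:   IN={b@B4, c@B2, c@B3, d@B1, e@B3, f@B1}   OUT={b@B4, c@B2, c@B3, d@B5, e@B3, f@B5}

Merge at B5: IN[B5] = OUT[B4] = {b@B4, c@B2, c@B3, d@B1, e@B3, f@B1}
Applying B5's transfer function to that IN value gives OUT[B5] (row B5 above).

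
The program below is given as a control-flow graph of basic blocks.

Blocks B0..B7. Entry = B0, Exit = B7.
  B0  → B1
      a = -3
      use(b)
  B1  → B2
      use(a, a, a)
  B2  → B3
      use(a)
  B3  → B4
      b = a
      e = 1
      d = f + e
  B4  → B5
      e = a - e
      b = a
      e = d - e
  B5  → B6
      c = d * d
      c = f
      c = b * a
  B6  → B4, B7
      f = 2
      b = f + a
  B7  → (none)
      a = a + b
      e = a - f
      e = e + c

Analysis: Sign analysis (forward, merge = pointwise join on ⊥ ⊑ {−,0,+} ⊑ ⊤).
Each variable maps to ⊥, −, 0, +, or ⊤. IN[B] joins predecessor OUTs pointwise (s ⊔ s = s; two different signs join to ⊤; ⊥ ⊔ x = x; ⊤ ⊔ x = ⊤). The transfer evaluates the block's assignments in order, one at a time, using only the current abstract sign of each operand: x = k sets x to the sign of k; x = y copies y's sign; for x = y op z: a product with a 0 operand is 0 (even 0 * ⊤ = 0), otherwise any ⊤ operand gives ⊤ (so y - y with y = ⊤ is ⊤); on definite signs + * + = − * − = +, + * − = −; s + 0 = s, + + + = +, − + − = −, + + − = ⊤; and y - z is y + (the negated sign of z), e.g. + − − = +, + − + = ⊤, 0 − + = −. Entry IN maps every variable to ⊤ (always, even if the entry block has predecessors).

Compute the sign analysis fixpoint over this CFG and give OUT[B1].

Fixpoint table:
  B0:  IN=(all ⊤)  OUT={a:-; rest ⊤}
  B1:  IN={a:-; rest ⊤}  OUT={a:-; rest ⊤}
  B2:  IN={a:-; rest ⊤}  OUT={a:-; rest ⊤}
  B3:  IN={a:-; rest ⊤}  OUT={a:-, b:-, e:+; rest ⊤}
  B4:  IN={a:-; rest ⊤}  OUT={a:-, b:-; rest ⊤}
  B5:  IN={a:-, b:-; rest ⊤}  OUT={a:-, b:-, c:+; rest ⊤}
  B6:  IN={a:-, b:-, c:+; rest ⊤}  OUT={a:-, c:+, f:+; rest ⊤}
  B7:  IN={a:-, c:+, f:+; rest ⊤}  OUT={c:+, f:+; rest ⊤}

Merge at B1: IN[B1] = OUT[B0] = {a: -, b: ⊤, c: ⊤, d: ⊤, e: ⊤, f: ⊤}
Applying B1's transfer function to that IN value gives OUT[B1] (row B1 above).

Answer: {a: -, b: ⊤, c: ⊤, d: ⊤, e: ⊤, f: ⊤}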